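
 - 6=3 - 9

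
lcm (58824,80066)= 2882376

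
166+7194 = 7360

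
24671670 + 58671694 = 83343364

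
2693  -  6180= - 3487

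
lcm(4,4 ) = 4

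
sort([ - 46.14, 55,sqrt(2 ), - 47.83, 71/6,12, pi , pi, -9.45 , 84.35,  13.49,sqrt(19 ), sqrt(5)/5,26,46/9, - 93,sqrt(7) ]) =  [ - 93,-47.83, - 46.14,- 9.45,sqrt(5 )/5,sqrt(2 ),sqrt(7), pi, pi,sqrt( 19 ),46/9, 71/6,12,13.49, 26 , 55,  84.35 ] 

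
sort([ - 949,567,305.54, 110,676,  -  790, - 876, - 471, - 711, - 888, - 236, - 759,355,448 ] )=[ - 949, - 888, - 876, - 790, - 759, - 711,-471, -236,110,305.54, 355,448, 567,676 ]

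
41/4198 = 41/4198= 0.01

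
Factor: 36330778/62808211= 2^1*11^1 *103^1*16033^1*62808211^( - 1 ) 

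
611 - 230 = 381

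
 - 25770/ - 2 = 12885/1 = 12885.00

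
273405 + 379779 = 653184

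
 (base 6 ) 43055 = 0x16eb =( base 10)5867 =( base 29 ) 6S9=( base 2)1011011101011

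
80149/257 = 80149/257  =  311.86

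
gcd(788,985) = 197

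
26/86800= 13/43400 = 0.00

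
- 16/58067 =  - 16/58067 = -  0.00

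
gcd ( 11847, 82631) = 1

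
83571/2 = 83571/2 = 41785.50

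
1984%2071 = 1984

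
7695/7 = 7695/7 = 1099.29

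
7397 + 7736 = 15133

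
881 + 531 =1412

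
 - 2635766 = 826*( - 3191)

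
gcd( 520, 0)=520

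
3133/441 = 7 + 46/441 = 7.10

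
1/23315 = 1/23315 =0.00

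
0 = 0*40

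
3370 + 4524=7894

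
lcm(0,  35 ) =0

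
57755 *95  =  5486725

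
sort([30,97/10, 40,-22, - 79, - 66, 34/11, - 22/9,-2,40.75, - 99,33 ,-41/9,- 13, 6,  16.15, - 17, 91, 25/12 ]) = [-99 , - 79, - 66, - 22, - 17, - 13, - 41/9, - 22/9,-2,25/12, 34/11,6, 97/10, 16.15 , 30,33, 40,  40.75,91]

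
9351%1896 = 1767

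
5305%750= 55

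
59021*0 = 0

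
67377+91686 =159063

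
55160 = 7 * 7880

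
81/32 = 81/32=2.53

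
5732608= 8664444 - 2931836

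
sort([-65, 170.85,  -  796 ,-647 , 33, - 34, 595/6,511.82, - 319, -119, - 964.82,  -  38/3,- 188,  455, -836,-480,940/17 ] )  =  [  -  964.82, - 836 , - 796,  -  647, - 480, - 319,- 188,-119,  -  65, - 34,-38/3, 33, 940/17, 595/6, 170.85 , 455,  511.82] 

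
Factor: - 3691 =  - 3691^1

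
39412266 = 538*73257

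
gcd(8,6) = 2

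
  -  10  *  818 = -8180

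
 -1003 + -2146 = -3149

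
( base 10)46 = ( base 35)1b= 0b101110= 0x2e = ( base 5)141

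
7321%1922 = 1555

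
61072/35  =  1744 + 32/35 = 1744.91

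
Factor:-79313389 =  - 83^1*401^1 * 2383^1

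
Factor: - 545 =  - 5^1 * 109^1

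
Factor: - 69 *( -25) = 1725= 3^1*5^2*23^1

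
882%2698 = 882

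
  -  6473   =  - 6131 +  - 342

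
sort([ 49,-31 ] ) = [ - 31, 49 ]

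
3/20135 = 3/20135 = 0.00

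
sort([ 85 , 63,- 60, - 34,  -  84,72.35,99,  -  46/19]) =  [ - 84 ,-60, - 34,-46/19,63,72.35,85,  99] 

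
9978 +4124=14102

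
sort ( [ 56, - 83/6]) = [-83/6,56] 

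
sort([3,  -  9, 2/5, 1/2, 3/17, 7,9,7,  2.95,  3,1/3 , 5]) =[ - 9,  3/17,  1/3,2/5, 1/2, 2.95,3  ,  3 , 5, 7,7, 9]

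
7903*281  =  2220743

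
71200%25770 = 19660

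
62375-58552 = 3823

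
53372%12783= 2240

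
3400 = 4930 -1530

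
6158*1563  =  9624954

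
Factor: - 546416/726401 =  - 2^4 * 37^1 *787^( - 1 ) = - 592/787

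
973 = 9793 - 8820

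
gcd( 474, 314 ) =2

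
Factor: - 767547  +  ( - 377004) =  - 3^1 * 31^2*397^1 = - 1144551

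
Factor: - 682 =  - 2^1 * 11^1*31^1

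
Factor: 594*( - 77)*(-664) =2^4*3^3*7^1*11^2*83^1=30370032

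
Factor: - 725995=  - 5^1*23^1*59^1*107^1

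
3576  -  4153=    -577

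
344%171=2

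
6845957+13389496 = 20235453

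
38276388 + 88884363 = 127160751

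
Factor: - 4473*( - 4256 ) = 19037088=2^5*3^2*7^2*19^1*71^1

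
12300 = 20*615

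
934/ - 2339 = - 934/2339 = -0.40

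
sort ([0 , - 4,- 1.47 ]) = [ - 4, - 1.47,0 ] 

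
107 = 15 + 92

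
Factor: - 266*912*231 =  - 56038752 = - 2^5*3^2*7^2 * 11^1*19^2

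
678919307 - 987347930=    - 308428623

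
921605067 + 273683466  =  1195288533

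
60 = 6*10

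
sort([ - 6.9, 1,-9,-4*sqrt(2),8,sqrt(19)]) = [-9,  -  6.9, - 4 *sqrt( 2 ), 1, sqrt( 19 ),8]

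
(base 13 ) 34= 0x2B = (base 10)43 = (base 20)23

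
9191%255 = 11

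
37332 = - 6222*(-6 )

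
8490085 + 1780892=10270977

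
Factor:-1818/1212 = -2^(-1)*3^1 = - 3/2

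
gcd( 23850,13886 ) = 106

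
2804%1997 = 807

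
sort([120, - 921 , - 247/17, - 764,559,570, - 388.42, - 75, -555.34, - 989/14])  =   [ - 921, - 764, - 555.34,  -  388.42, - 75 ,  -  989/14,-247/17,120, 559,  570] 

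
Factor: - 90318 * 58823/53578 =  - 3^1*7^( - 1)*43^(  -  1 )*59^1 *89^( - 1 )*997^1*15053^1 = -2656387857/26789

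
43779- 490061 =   -  446282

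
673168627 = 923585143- 250416516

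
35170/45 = 781+5/9 = 781.56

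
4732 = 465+4267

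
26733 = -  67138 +93871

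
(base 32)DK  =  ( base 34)CS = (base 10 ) 436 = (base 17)18b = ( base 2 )110110100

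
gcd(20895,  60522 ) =21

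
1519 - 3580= - 2061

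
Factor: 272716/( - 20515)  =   - 2^2*5^ (  -  1)*11^(- 1)*29^1*373^( - 1 )*2351^1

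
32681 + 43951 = 76632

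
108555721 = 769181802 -660626081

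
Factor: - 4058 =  - 2^1*2029^1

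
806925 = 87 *9275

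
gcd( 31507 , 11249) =7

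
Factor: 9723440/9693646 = 4861720/4846823=   2^3*5^1 * 19^1*6397^1*4846823^( - 1 )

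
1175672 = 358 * 3284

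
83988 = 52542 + 31446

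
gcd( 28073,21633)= 1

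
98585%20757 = 15557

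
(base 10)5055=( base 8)11677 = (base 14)1bb1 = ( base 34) 4CN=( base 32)4tv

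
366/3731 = 366/3731 = 0.10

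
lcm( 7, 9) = 63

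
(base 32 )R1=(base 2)1101100001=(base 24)1c1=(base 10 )865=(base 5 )11430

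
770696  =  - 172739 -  - 943435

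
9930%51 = 36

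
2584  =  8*323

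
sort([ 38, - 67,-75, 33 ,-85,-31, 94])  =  [-85, - 75, - 67,-31, 33,  38, 94]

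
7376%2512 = 2352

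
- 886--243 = -643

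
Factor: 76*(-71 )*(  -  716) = 2^4*19^1*71^1*179^1  =  3863536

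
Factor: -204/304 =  - 2^ ( - 2 )*3^1*17^1*19^( - 1)= - 51/76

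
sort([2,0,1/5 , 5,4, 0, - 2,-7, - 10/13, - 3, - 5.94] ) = [ - 7, - 5.94, - 3, - 2, - 10/13, 0,0,1/5,2,4,  5 ] 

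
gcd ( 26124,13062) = 13062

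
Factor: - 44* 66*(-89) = 2^3 * 3^1 * 11^2*89^1 = 258456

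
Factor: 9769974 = 2^1*3^1*1628329^1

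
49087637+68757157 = 117844794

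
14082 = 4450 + 9632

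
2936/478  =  1468/239 = 6.14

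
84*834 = 70056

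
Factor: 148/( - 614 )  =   - 74/307 = -  2^1 *37^1*307^(- 1)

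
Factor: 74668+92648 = 167316 = 2^2*3^1*73^1*191^1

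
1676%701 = 274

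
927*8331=7722837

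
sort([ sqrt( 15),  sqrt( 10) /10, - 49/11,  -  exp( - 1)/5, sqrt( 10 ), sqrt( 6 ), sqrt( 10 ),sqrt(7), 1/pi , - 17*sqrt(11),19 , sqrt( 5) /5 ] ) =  [  -  17*sqrt( 11),-49/11, - exp( - 1) /5, sqrt( 10)/10, 1/pi,sqrt( 5)/5 , sqrt (6) , sqrt(7 ), sqrt( 10),sqrt ( 10),sqrt( 15), 19]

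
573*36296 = 20797608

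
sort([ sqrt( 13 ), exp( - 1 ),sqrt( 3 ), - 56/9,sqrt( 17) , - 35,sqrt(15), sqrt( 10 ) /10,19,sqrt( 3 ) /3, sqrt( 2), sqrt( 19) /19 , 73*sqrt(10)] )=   [  -  35, - 56/9, sqrt( 19 )/19, sqrt( 10)/10 , exp(-1 ),sqrt( 3)/3,sqrt( 2 ),sqrt (3 ) , sqrt( 13 ),sqrt( 15),sqrt( 17 ),19,73 * sqrt(10 ) ] 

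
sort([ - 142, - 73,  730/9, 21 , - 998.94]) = [ - 998.94, - 142, - 73, 21, 730/9 ]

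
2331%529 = 215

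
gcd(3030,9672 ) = 6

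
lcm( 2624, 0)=0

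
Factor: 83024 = 2^4*5189^1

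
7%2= 1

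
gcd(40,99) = 1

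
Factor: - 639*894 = -571266 = - 2^1*3^3 * 71^1*149^1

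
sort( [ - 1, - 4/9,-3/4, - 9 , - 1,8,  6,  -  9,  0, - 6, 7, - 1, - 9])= [ - 9, - 9, - 9, - 6, - 1, - 1,  -  1, - 3/4, - 4/9,0,6, 7,  8]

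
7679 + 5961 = 13640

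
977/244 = 977/244 =4.00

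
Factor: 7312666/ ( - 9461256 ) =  - 2^( - 2)*3^( - 1 )*7^(-1)*23^1*43^1*199^( - 1 )*283^(-1) * 3697^1 = - 3656333/4730628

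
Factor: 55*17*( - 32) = -2^5*5^1*11^1 *17^1 = -29920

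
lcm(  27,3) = 27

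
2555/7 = 365 = 365.00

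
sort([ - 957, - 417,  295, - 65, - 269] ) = [ - 957, - 417,- 269, - 65, 295]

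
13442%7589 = 5853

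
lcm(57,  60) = 1140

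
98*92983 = 9112334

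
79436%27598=24240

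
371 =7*53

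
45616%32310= 13306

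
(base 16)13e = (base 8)476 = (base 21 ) F3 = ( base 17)11C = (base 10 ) 318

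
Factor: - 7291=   -  23^1*317^1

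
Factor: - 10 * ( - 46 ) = 460 = 2^2*5^1*23^1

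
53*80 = 4240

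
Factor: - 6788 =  - 2^2*1697^1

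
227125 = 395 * 575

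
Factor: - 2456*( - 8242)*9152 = 185258005504 = 2^10*11^1*13^2*307^1*317^1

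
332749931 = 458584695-125834764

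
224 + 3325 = 3549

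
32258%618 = 122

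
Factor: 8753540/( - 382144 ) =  - 2188385/95536 = -2^( - 4)*5^1*7^( - 1)*853^( - 1 ) * 437677^1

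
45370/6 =7561 + 2/3 = 7561.67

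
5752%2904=2848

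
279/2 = 279/2 = 139.50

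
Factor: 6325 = 5^2 *11^1* 23^1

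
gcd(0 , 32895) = 32895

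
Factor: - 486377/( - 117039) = 3^( - 1)*13^( - 1 )*3001^ ( - 1) * 486377^1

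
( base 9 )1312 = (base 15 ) 458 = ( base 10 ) 983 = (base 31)10m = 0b1111010111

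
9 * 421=3789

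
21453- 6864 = 14589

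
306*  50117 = 15335802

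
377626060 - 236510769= 141115291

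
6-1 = 5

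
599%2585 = 599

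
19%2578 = 19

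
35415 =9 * 3935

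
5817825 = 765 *7605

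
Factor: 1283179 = 1283179^1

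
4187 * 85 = 355895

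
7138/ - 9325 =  - 1+2187/9325 = -0.77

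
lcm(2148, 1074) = 2148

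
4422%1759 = 904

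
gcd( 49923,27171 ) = 9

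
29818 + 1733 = 31551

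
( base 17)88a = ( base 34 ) 24A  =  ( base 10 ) 2458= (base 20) 62i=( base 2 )100110011010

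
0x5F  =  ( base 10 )95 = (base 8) 137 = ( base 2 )1011111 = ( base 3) 10112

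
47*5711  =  268417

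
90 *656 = 59040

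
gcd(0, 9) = 9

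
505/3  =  505/3  =  168.33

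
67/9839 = 67/9839 = 0.01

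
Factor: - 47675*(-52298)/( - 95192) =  - 2^(-2)*5^2*73^(  -  1 ) * 79^1*163^(-1)*331^1*1907^1  =  - 1246653575/47596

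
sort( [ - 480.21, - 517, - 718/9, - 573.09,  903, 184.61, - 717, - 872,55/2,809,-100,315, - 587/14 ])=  [ - 872,-717, - 573.09 , - 517, - 480.21, - 100, - 718/9, - 587/14, 55/2,  184.61,315, 809, 903]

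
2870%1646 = 1224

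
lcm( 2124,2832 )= 8496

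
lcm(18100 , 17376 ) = 434400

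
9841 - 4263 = 5578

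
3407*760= 2589320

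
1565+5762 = 7327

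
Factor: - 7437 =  - 3^1*37^1*67^1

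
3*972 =2916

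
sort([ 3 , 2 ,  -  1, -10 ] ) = [-10, - 1,  2,3]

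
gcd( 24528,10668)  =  84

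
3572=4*893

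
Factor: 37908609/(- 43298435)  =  - 3^1 * 5^( - 1 ) * 19^( - 1 )*37^1*239^(- 1)*523^1 * 653^1*1907^( - 1) 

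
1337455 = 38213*35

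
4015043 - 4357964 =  - 342921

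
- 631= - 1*631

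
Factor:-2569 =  - 7^1 * 367^1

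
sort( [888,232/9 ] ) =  [232/9,888 ] 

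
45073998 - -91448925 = 136522923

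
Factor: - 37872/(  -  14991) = 48/19=   2^4*3^1*19^(-1)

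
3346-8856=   -  5510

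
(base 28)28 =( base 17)3D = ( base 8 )100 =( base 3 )2101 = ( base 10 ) 64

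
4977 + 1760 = 6737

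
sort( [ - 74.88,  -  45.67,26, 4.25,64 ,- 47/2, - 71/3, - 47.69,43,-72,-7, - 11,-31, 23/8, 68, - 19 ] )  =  [ - 74.88  , - 72,-47.69, - 45.67, - 31, - 71/3, - 47/2, - 19, - 11, - 7,23/8,4.25,  26,43,64,68 ]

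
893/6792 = 893/6792 = 0.13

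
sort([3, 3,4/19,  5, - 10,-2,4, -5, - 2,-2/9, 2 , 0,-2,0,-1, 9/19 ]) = [-10, - 5, - 2,-2, - 2,-1, - 2/9,0,0, 4/19 , 9/19,2 , 3,3,4,  5 ] 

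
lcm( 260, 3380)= 3380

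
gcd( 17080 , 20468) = 28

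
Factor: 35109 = 3^2*47^1*83^1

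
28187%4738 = 4497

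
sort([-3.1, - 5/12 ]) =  [ - 3.1, - 5/12 ]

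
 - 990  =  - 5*198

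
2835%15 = 0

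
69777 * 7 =488439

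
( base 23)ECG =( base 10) 7698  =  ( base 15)2433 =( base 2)1111000010010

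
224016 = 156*1436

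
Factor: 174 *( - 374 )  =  - 65076 = -2^2*3^1*11^1*17^1*29^1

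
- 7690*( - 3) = 23070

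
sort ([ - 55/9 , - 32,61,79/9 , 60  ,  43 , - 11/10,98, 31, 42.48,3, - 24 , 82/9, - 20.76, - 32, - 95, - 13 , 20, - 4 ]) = [ - 95, - 32, - 32,  -  24,  -  20.76, - 13, - 55/9, - 4, - 11/10 , 3,79/9,82/9, 20,  31, 42.48 , 43, 60,61,  98]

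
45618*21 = 957978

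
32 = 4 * 8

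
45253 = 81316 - 36063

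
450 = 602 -152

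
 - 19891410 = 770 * ( - 25833) 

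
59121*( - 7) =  - 413847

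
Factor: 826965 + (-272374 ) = 554591= 17^2*19^1*101^1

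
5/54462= 5/54462= 0.00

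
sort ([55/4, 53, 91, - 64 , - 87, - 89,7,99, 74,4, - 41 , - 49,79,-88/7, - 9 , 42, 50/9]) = [ - 89, - 87,  -  64,- 49, - 41, - 88/7, -9,4, 50/9, 7,55/4, 42, 53 , 74,79,  91, 99]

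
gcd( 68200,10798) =2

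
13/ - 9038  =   - 13/9038 = -0.00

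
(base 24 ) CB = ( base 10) 299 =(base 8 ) 453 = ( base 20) ej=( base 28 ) aj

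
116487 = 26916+89571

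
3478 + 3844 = 7322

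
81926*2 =163852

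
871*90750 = 79043250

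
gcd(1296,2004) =12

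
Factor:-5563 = -5563^1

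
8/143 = 8/143= 0.06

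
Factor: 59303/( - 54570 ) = - 2^(- 1 )*3^ (-1) * 5^( - 1 )*17^ (  -  1) * 31^1*107^( - 1 )*1913^1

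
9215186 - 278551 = 8936635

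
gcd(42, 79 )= 1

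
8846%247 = 201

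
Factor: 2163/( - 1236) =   -  7/4 = -2^ ( - 2) *7^1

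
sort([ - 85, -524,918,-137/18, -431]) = [ - 524, - 431, - 85,  -  137/18 , 918 ]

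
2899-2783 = 116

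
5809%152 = 33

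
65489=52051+13438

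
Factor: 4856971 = 7^1*827^1*839^1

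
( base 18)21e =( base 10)680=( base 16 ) 2a8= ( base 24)148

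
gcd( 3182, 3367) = 37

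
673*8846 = 5953358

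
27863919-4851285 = 23012634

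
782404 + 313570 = 1095974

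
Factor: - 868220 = -2^2*5^1*43411^1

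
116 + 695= 811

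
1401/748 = 1401/748 = 1.87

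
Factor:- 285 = - 3^1*5^1*19^1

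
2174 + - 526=1648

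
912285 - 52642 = 859643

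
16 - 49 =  - 33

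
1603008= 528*3036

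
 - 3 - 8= -11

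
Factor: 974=2^1*487^1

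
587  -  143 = 444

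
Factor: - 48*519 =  - 2^4*3^2 * 173^1 = - 24912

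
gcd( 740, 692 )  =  4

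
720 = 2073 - 1353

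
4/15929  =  4/15929 = 0.00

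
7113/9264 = 2371/3088= 0.77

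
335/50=67/10  =  6.70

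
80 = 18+62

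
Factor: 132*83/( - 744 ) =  - 913/62=- 2^(-1 )*11^1 * 31^(  -  1 )*83^1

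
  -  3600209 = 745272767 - 748872976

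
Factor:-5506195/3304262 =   -  2^(-1 )*5^1*  13^(-1 )*167^( - 1 )*281^1*761^(  -  1 )*3919^1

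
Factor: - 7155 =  - 3^3* 5^1*53^1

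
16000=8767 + 7233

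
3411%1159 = 1093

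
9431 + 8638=18069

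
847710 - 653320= 194390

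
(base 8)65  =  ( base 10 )53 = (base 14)3B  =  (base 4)311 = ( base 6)125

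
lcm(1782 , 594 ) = 1782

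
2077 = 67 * 31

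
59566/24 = 2481 + 11/12 = 2481.92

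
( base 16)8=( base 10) 8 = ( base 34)8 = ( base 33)8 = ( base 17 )8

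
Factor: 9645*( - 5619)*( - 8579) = 464941092645 = 3^2*5^1 *23^1*373^1 * 643^1*1873^1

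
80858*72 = 5821776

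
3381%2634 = 747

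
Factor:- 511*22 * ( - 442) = 2^2*7^1*11^1*13^1*17^1  *  73^1 =4968964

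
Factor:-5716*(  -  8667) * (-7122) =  - 352827953784 = - 2^3*3^5 * 107^1*1187^1*1429^1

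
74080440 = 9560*7749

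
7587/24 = 2529/8 = 316.12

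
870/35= 24+ 6/7 = 24.86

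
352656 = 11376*31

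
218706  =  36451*6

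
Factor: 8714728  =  2^3 *11^1*167^1*593^1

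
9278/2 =4639=4639.00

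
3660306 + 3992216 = 7652522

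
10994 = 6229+4765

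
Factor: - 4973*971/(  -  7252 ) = 2^ (-2 )*7^( - 2 )*37^ ( - 1 ) * 971^1 *4973^1 = 4828783/7252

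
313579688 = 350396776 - 36817088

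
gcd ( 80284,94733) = 1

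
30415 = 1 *30415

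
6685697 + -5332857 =1352840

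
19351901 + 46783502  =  66135403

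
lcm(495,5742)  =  28710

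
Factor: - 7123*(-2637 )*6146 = 2^1*3^2*7^1*17^1*293^1 * 419^1*439^1 = 115442475246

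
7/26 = 7/26 = 0.27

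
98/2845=98/2845 = 0.03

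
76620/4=19155 = 19155.00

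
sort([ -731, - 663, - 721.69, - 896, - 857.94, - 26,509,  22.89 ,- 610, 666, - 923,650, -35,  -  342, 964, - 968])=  [ - 968 ,-923, - 896,  -  857.94, - 731, -721.69 , - 663,- 610,  -  342 ,- 35, - 26, 22.89, 509,  650,666,  964] 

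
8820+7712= 16532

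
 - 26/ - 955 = 26/955 = 0.03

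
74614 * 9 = 671526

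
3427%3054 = 373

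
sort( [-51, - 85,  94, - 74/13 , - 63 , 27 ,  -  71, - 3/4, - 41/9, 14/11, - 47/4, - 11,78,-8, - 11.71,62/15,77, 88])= [ - 85, - 71, - 63,  -  51, - 47/4,-11.71 , - 11  , - 8,-74/13,-41/9, - 3/4 , 14/11, 62/15, 27, 77,78,88,94]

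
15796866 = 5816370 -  - 9980496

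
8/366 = 4/183 = 0.02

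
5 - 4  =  1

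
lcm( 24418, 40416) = 1172064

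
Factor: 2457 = 3^3*7^1 *13^1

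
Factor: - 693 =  - 3^2*7^1*11^1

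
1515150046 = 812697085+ 702452961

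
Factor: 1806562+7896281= 3^1*37^1 *61^1*1433^1 = 9702843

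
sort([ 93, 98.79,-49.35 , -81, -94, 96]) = [ - 94, - 81, -49.35,93,  96,98.79]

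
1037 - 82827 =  -81790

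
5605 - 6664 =-1059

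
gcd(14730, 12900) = 30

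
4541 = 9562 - 5021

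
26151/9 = 2905 + 2/3 = 2905.67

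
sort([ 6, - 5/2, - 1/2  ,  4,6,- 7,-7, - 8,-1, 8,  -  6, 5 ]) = [ -8, - 7, -7, - 6, - 5/2, -1,-1/2, 4 , 5, 6 , 6, 8 ]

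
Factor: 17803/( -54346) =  - 2^( - 1 )*19^1*29^(  -  1 ) = - 19/58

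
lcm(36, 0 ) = 0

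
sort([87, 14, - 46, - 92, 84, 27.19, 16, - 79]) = [ - 92, - 79, - 46 , 14, 16,  27.19, 84, 87] 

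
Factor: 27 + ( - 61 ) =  - 34= -2^1*17^1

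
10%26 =10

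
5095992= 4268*1194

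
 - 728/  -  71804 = 182/17951  =  0.01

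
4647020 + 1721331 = 6368351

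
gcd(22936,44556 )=188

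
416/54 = 208/27 = 7.70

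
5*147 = 735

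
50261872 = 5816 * 8642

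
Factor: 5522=2^1*11^1 * 251^1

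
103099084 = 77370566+25728518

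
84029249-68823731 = 15205518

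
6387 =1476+4911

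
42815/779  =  42815/779 = 54.96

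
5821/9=646+7/9 = 646.78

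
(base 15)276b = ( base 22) H90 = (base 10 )8426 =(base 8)20352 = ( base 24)ef2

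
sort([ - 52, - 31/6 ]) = [  -  52, - 31/6 ] 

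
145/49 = 2 + 47/49 = 2.96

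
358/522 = 179/261=0.69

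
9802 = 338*29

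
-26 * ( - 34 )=884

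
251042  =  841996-590954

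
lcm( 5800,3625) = 29000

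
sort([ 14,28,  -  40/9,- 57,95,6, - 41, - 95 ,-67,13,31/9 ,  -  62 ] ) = [ - 95, - 67, - 62, - 57 ,-41,- 40/9 , 31/9,6, 13, 14,28,  95]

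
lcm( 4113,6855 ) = 20565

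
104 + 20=124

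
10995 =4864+6131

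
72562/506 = 143  +  102/253= 143.40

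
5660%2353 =954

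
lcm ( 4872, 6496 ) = 19488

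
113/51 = 113/51 = 2.22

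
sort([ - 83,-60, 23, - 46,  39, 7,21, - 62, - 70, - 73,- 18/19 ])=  [ - 83,-73, - 70,-62,  -  60, - 46, - 18/19, 7, 21,23, 39] 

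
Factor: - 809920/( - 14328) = 101240/1791 = 2^3*3^( - 2 )*5^1* 199^( - 1 )*2531^1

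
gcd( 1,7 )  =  1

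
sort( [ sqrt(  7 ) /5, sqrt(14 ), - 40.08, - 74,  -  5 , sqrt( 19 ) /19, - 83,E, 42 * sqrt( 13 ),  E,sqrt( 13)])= [ - 83, - 74, - 40.08, - 5,sqrt( 19 )/19,  sqrt( 7)/5,E, E , sqrt( 13), sqrt( 14 ),42*sqrt( 13 )]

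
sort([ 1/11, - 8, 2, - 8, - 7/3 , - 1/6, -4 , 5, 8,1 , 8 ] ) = [ -8, -8, -4, - 7/3, - 1/6,1/11,1,2, 5,8,  8 ]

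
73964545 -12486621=61477924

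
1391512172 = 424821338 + 966690834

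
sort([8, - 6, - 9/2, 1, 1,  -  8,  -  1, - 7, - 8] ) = [ - 8,-8, - 7, - 6, - 9/2, - 1 , 1, 1, 8]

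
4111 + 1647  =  5758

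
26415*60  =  1584900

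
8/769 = 8/769 = 0.01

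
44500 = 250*178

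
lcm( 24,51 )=408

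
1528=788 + 740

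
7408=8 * 926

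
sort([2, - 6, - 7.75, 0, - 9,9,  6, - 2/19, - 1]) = [ - 9,-7.75,-6, - 1, - 2/19,0, 2, 6, 9 ]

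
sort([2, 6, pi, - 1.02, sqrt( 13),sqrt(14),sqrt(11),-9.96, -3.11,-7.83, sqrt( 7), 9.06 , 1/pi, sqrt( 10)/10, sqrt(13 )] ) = [ - 9.96,- 7.83, - 3.11,  -  1.02, sqrt(10) /10, 1/pi, 2,sqrt( 7), pi, sqrt(11),sqrt(13 ),sqrt(13), sqrt(14),6,9.06]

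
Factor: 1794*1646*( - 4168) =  - 2^5*3^1*13^1*23^1*521^1*823^1 = - 12307787232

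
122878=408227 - 285349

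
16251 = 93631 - 77380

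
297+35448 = 35745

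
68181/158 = 68181/158  =  431.53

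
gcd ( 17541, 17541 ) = 17541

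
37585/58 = 37585/58 = 648.02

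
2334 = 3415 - 1081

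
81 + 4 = 85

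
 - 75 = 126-201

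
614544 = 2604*236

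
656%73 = 72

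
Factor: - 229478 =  - 2^1*179^1*641^1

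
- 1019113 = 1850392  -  2869505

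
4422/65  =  4422/65 = 68.03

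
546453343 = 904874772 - 358421429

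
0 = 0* 8474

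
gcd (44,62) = 2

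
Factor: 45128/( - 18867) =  - 2^3*3^( - 1 )*19^( - 1)*331^( - 1 ) * 5641^1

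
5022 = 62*81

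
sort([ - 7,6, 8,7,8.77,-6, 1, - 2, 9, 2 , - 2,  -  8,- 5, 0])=[ -8, - 7,  -  6,  -  5,  -  2, - 2,0, 1,2, 6, 7 , 8, 8.77, 9]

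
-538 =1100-1638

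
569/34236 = 569/34236 = 0.02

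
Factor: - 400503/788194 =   -  2^(-1)*3^1*11^( - 2)*17^1*3257^( - 1 ) * 7853^1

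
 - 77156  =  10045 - 87201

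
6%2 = 0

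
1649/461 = 3 + 266/461 = 3.58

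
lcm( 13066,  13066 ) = 13066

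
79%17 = 11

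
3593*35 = 125755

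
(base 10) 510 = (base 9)626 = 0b111111110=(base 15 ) 240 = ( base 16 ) 1fe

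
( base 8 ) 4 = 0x4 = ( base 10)4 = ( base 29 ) 4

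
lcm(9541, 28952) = 839608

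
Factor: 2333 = 2333^1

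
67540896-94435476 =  - 26894580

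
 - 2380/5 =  -476= -476.00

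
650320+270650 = 920970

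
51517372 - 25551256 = 25966116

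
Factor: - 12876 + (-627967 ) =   -  640843  =  - 7^1 *83^1*1103^1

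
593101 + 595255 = 1188356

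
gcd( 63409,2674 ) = 1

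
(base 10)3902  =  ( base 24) 6ie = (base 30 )4A2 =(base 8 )7476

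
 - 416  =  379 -795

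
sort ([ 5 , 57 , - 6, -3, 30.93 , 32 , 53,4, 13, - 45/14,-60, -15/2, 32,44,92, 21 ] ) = [ - 60, - 15/2, - 6, - 45/14,-3, 4, 5 , 13,21, 30.93, 32  ,  32, 44,53, 57,  92 ]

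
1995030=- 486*( - 4105) 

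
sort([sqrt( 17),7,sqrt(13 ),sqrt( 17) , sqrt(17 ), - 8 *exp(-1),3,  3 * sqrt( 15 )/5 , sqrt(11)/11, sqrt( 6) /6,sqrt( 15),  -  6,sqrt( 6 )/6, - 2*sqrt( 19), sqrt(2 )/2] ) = [ - 2*sqrt ( 19),  -  6,- 8*exp( -1),sqrt( 11)/11, sqrt ( 6)/6, sqrt( 6)/6,sqrt( 2)/2, 3*sqrt( 15 ) /5, 3, sqrt( 13),sqrt( 15) , sqrt( 17),sqrt(17) , sqrt( 17 ),  7] 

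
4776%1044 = 600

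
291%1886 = 291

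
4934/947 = 5 + 199/947= 5.21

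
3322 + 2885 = 6207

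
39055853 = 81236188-42180335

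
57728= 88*656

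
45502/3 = 15167 + 1/3 = 15167.33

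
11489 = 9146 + 2343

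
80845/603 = 80845/603 = 134.07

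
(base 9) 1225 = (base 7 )2444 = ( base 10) 914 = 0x392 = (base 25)1be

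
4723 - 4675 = 48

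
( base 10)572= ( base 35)gc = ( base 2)1000111100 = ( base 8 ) 1074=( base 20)18C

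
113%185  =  113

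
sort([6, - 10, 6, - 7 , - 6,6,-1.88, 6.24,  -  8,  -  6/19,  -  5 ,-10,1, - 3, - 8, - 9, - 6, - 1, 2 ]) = [  -  10,-10 ,-9,- 8 , - 8,-7 , - 6, -6,  -  5,-3, - 1.88, - 1,  -  6/19 , 1,  2, 6, 6, 6,  6.24 ]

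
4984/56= 89 = 89.00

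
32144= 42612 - 10468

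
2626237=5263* 499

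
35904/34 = 1056=1056.00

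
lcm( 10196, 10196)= 10196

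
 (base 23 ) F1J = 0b1111100101001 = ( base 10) 7977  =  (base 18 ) 16b3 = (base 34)6UL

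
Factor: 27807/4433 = 69/11 = 3^1*11^( - 1)*23^1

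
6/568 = 3/284 = 0.01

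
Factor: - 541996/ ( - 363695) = 2^2*5^( - 1)*7^1*13^1*1489^1*72739^( - 1)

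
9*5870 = 52830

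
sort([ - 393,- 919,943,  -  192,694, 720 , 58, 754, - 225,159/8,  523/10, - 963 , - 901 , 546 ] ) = [-963, - 919 , - 901, - 393 , - 225, -192, 159/8,523/10 , 58,  546, 694, 720,  754,943] 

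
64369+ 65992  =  130361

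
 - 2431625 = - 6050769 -  -  3619144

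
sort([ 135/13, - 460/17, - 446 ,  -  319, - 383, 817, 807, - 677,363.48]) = [ - 677,  -  446, - 383, - 319, - 460/17, 135/13,363.48, 807,817]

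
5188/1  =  5188 =5188.00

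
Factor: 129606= 2^1*3^1 * 21601^1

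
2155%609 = 328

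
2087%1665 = 422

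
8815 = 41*215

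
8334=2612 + 5722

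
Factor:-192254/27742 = -991/143 =- 11^ ( - 1 )*13^( - 1 )*991^1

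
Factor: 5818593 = 3^1 *11^1*176321^1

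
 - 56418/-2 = 28209/1 = 28209.00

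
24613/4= 24613/4 =6153.25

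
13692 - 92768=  - 79076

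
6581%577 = 234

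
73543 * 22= 1617946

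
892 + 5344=6236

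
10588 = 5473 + 5115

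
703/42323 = 703/42323 = 0.02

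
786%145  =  61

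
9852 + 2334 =12186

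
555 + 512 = 1067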